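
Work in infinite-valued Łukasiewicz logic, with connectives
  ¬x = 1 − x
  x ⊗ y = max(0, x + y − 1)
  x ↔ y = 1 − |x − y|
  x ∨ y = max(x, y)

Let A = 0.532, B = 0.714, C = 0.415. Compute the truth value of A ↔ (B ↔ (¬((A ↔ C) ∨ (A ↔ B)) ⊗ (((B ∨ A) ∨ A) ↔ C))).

0.754

A ↔ C = 1 − |0.532 − 0.415| = 1 − 0.117 = 0.883
A ↔ B = 1 − |0.532 − 0.714| = 1 − 0.182 = 0.818
(A ↔ C) ∨ (A ↔ B) = max(0.883, 0.818) = 0.883
¬((A ↔ C) ∨ (A ↔ B)) = 1 − 0.883 = 0.117
B ∨ A = max(0.714, 0.532) = 0.714
(B ∨ A) ∨ A = max(0.714, 0.532) = 0.714
((B ∨ A) ∨ A) ↔ C = 1 − |0.714 − 0.415| = 1 − 0.299 = 0.701
¬((A ↔ C) ∨ (A ↔ B)) ⊗ (((B ∨ A) ∨ A) ↔ C) = max(0, 0.117 + 0.701 − 1) = max(0, -0.182) = 0.000
B ↔ (¬((A ↔ C) ∨ (A ↔ B)) ⊗ (((B ∨ A) ∨ A) ↔ C)) = 1 − |0.714 − 0.000| = 1 − 0.714 = 0.286
A ↔ (B ↔ (¬((A ↔ C) ∨ (A ↔ B)) ⊗ (((B ∨ A) ∨ A) ↔ C))) = 1 − |0.532 − 0.286| = 1 − 0.246 = 0.754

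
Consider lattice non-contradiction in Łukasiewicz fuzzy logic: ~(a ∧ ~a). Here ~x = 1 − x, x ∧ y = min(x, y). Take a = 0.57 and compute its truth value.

0.57

~a = 1 − 0.57 = 0.43
a ∧ ~a = min(0.57, 0.43) = 0.43
~(a ∧ ~a) = 1 − 0.43 = 0.57
(The value 0.57 < 1 shows this instance is not satisfied; not a Ł∞-tautology — its value is 1 − min(a, 1−a).)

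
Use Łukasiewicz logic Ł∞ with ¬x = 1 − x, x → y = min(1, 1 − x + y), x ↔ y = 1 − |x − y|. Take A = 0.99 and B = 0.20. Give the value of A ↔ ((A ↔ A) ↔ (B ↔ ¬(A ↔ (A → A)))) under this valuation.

0.82

A ↔ A = 1 − |0.99 − 0.99| = 1 − 0.00 = 1.00
A → A = min(1, 1 − 0.99 + 0.99) = min(1, 1.00) = 1.00
A ↔ (A → A) = 1 − |0.99 − 1.00| = 1 − 0.01 = 0.99
¬(A ↔ (A → A)) = 1 − 0.99 = 0.01
B ↔ ¬(A ↔ (A → A)) = 1 − |0.20 − 0.01| = 1 − 0.19 = 0.81
(A ↔ A) ↔ (B ↔ ¬(A ↔ (A → A))) = 1 − |1.00 − 0.81| = 1 − 0.19 = 0.81
A ↔ ((A ↔ A) ↔ (B ↔ ¬(A ↔ (A → A)))) = 1 − |0.99 − 0.81| = 1 − 0.18 = 0.82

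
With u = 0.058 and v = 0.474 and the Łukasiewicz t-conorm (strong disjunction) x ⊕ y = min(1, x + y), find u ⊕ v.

0.532

u ⊕ v = min(1, 0.058 + 0.474) = min(1, 0.532) = 0.532
For comparison, the Gödel t-conorm max(x, y) would give 0.474.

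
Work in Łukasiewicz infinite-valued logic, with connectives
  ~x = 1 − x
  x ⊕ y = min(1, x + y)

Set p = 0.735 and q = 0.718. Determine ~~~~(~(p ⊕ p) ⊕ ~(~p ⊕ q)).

p ⊕ p = min(1, 0.735 + 0.735) = min(1, 1.470) = 1.000
~(p ⊕ p) = 1 − 1.000 = 0.000
~p = 1 − 0.735 = 0.265
~p ⊕ q = min(1, 0.265 + 0.718) = min(1, 0.983) = 0.983
~(~p ⊕ q) = 1 − 0.983 = 0.017
~(p ⊕ p) ⊕ ~(~p ⊕ q) = min(1, 0.000 + 0.017) = min(1, 0.017) = 0.017
~(~(p ⊕ p) ⊕ ~(~p ⊕ q)) = 1 − 0.017 = 0.983
~~(~(p ⊕ p) ⊕ ~(~p ⊕ q)) = 1 − 0.983 = 0.017
~~~(~(p ⊕ p) ⊕ ~(~p ⊕ q)) = 1 − 0.017 = 0.983
~~~~(~(p ⊕ p) ⊕ ~(~p ⊕ q)) = 1 − 0.983 = 0.017

0.017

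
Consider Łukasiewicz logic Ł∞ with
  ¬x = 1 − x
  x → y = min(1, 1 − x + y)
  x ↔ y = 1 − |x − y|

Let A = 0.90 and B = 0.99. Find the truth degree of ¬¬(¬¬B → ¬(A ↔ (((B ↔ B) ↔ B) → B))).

0.11

¬B = 1 − 0.99 = 0.01
¬¬B = 1 − 0.01 = 0.99
B ↔ B = 1 − |0.99 − 0.99| = 1 − 0.00 = 1.00
(B ↔ B) ↔ B = 1 − |1.00 − 0.99| = 1 − 0.01 = 0.99
((B ↔ B) ↔ B) → B = min(1, 1 − 0.99 + 0.99) = min(1, 1.00) = 1.00
A ↔ (((B ↔ B) ↔ B) → B) = 1 − |0.90 − 1.00| = 1 − 0.10 = 0.90
¬(A ↔ (((B ↔ B) ↔ B) → B)) = 1 − 0.90 = 0.10
¬¬B → ¬(A ↔ (((B ↔ B) ↔ B) → B)) = min(1, 1 − 0.99 + 0.10) = min(1, 0.11) = 0.11
¬(¬¬B → ¬(A ↔ (((B ↔ B) ↔ B) → B))) = 1 − 0.11 = 0.89
¬¬(¬¬B → ¬(A ↔ (((B ↔ B) ↔ B) → B))) = 1 − 0.89 = 0.11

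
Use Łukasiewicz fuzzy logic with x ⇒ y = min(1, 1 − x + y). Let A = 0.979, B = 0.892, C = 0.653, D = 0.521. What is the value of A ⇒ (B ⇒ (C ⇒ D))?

C ⇒ D = min(1, 1 − 0.653 + 0.521) = min(1, 0.868) = 0.868
B ⇒ (C ⇒ D) = min(1, 1 − 0.892 + 0.868) = min(1, 0.976) = 0.976
A ⇒ (B ⇒ (C ⇒ D)) = min(1, 1 − 0.979 + 0.976) = min(1, 0.997) = 0.997

0.997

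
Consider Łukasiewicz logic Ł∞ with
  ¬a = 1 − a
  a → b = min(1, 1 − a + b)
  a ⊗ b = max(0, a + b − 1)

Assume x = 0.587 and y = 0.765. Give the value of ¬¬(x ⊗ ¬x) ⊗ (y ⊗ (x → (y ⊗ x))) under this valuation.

0.000

¬x = 1 − 0.587 = 0.413
x ⊗ ¬x = max(0, 0.587 + 0.413 − 1) = max(0, 0.000) = 0.000
¬(x ⊗ ¬x) = 1 − 0.000 = 1.000
¬¬(x ⊗ ¬x) = 1 − 1.000 = 0.000
y ⊗ x = max(0, 0.765 + 0.587 − 1) = max(0, 0.352) = 0.352
x → (y ⊗ x) = min(1, 1 − 0.587 + 0.352) = min(1, 0.765) = 0.765
y ⊗ (x → (y ⊗ x)) = max(0, 0.765 + 0.765 − 1) = max(0, 0.530) = 0.530
¬¬(x ⊗ ¬x) ⊗ (y ⊗ (x → (y ⊗ x))) = max(0, 0.000 + 0.530 − 1) = max(0, -0.470) = 0.000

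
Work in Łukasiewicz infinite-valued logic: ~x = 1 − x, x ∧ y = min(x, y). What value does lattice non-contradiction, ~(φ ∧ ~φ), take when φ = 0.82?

~φ = 1 − 0.82 = 0.18
φ ∧ ~φ = min(0.82, 0.18) = 0.18
~(φ ∧ ~φ) = 1 − 0.18 = 0.82
(The value 0.82 < 1 shows this instance is not satisfied; not a Ł∞-tautology — its value is 1 − min(a, 1−a).)

0.82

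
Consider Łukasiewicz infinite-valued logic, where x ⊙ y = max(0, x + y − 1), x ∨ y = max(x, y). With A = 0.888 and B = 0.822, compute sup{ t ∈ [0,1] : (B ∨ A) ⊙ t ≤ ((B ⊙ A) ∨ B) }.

B ∨ A = max(0.822, 0.888) = 0.888
So the left factor is B ∨ A = 0.888.
B ⊙ A = max(0, 0.822 + 0.888 − 1) = max(0, 0.710) = 0.710
(B ⊙ A) ∨ B = max(0.710, 0.822) = 0.822
So the right-hand bound is (B ⊙ A) ∨ B = 0.822.
The residuum of the Łukasiewicz t-norm gives the supremum: min(1, 1 − 0.888 + 0.822).
1 − 0.888 + 0.822 = 0.934, so t = min(1, 0.934) = 0.934.
Check: 0.888 ⊙ 0.934 = max(0, 0.822) = 0.822 ≤ 0.822.

0.934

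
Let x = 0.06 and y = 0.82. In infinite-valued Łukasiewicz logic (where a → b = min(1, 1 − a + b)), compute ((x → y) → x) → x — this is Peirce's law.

x → y = min(1, 1 − 0.06 + 0.82) = min(1, 1.76) = 1.00
(x → y) → x = min(1, 1 − 1.00 + 0.06) = min(1, 0.06) = 0.06
((x → y) → x) → x = min(1, 1 − 0.06 + 0.06) = min(1, 1.00) = 1.00

1.00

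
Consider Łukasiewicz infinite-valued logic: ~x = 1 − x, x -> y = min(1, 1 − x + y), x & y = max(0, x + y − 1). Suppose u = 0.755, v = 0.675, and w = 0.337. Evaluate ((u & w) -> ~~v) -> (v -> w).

u & w = max(0, 0.755 + 0.337 − 1) = max(0, 0.092) = 0.092
~v = 1 − 0.675 = 0.325
~~v = 1 − 0.325 = 0.675
(u & w) -> ~~v = min(1, 1 − 0.092 + 0.675) = min(1, 1.583) = 1.000
v -> w = min(1, 1 − 0.675 + 0.337) = min(1, 0.662) = 0.662
((u & w) -> ~~v) -> (v -> w) = min(1, 1 − 1.000 + 0.662) = min(1, 0.662) = 0.662

0.662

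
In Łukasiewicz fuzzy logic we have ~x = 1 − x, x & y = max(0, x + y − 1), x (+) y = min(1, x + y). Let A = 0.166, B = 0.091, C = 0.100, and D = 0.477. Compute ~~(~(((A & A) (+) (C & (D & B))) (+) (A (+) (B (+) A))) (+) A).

0.743

A & A = max(0, 0.166 + 0.166 − 1) = max(0, -0.668) = 0.000
D & B = max(0, 0.477 + 0.091 − 1) = max(0, -0.432) = 0.000
C & (D & B) = max(0, 0.100 + 0.000 − 1) = max(0, -0.900) = 0.000
(A & A) (+) (C & (D & B)) = min(1, 0.000 + 0.000) = min(1, 0.000) = 0.000
B (+) A = min(1, 0.091 + 0.166) = min(1, 0.257) = 0.257
A (+) (B (+) A) = min(1, 0.166 + 0.257) = min(1, 0.423) = 0.423
((A & A) (+) (C & (D & B))) (+) (A (+) (B (+) A)) = min(1, 0.000 + 0.423) = min(1, 0.423) = 0.423
~(((A & A) (+) (C & (D & B))) (+) (A (+) (B (+) A))) = 1 − 0.423 = 0.577
~(((A & A) (+) (C & (D & B))) (+) (A (+) (B (+) A))) (+) A = min(1, 0.577 + 0.166) = min(1, 0.743) = 0.743
~(~(((A & A) (+) (C & (D & B))) (+) (A (+) (B (+) A))) (+) A) = 1 − 0.743 = 0.257
~~(~(((A & A) (+) (C & (D & B))) (+) (A (+) (B (+) A))) (+) A) = 1 − 0.257 = 0.743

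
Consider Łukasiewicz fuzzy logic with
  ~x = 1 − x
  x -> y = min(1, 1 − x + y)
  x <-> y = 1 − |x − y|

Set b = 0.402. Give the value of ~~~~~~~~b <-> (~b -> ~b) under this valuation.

0.402

~b = 1 − 0.402 = 0.598
~~b = 1 − 0.598 = 0.402
~~~b = 1 − 0.402 = 0.598
~~~~b = 1 − 0.598 = 0.402
~~~~~b = 1 − 0.402 = 0.598
~~~~~~b = 1 − 0.598 = 0.402
~~~~~~~b = 1 − 0.402 = 0.598
~~~~~~~~b = 1 − 0.598 = 0.402
~b -> ~b = min(1, 1 − 0.598 + 0.598) = min(1, 1.000) = 1.000
~~~~~~~~b <-> (~b -> ~b) = 1 − |0.402 − 1.000| = 1 − 0.598 = 0.402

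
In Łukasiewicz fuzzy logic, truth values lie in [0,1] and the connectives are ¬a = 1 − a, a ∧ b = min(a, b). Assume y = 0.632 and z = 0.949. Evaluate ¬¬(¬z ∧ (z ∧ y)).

0.051

¬z = 1 − 0.949 = 0.051
z ∧ y = min(0.949, 0.632) = 0.632
¬z ∧ (z ∧ y) = min(0.051, 0.632) = 0.051
¬(¬z ∧ (z ∧ y)) = 1 − 0.051 = 0.949
¬¬(¬z ∧ (z ∧ y)) = 1 − 0.949 = 0.051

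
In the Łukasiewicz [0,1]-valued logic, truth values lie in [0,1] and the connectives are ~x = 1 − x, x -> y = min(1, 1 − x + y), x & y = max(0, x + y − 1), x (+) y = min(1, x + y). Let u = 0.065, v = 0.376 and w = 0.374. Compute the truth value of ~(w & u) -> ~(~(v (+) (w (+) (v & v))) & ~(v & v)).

0.750

w & u = max(0, 0.374 + 0.065 − 1) = max(0, -0.561) = 0.000
~(w & u) = 1 − 0.000 = 1.000
v & v = max(0, 0.376 + 0.376 − 1) = max(0, -0.248) = 0.000
w (+) (v & v) = min(1, 0.374 + 0.000) = min(1, 0.374) = 0.374
v (+) (w (+) (v & v)) = min(1, 0.376 + 0.374) = min(1, 0.750) = 0.750
~(v (+) (w (+) (v & v))) = 1 − 0.750 = 0.250
~(v & v) = 1 − 0.000 = 1.000
~(v (+) (w (+) (v & v))) & ~(v & v) = max(0, 0.250 + 1.000 − 1) = max(0, 0.250) = 0.250
~(~(v (+) (w (+) (v & v))) & ~(v & v)) = 1 − 0.250 = 0.750
~(w & u) -> ~(~(v (+) (w (+) (v & v))) & ~(v & v)) = min(1, 1 − 1.000 + 0.750) = min(1, 0.750) = 0.750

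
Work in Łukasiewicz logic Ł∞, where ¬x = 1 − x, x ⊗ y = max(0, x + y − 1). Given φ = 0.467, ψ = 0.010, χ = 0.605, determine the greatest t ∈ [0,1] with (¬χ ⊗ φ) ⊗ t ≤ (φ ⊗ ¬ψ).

1.000

¬χ = 1 − 0.605 = 0.395
¬χ ⊗ φ = max(0, 0.395 + 0.467 − 1) = max(0, -0.138) = 0.000
So the left factor is ¬χ ⊗ φ = 0.000.
¬ψ = 1 − 0.010 = 0.990
φ ⊗ ¬ψ = max(0, 0.467 + 0.990 − 1) = max(0, 0.457) = 0.457
So the right-hand bound is φ ⊗ ¬ψ = 0.457.
The residuum of the Łukasiewicz t-norm gives the supremum: min(1, 1 − 0.000 + 0.457).
1 − 0.000 + 0.457 = 1.457, so t = min(1, 1.457) = 1.000.
Check: 0.000 ⊗ 1.000 = max(0, 0.000) = 0.000 ≤ 0.457.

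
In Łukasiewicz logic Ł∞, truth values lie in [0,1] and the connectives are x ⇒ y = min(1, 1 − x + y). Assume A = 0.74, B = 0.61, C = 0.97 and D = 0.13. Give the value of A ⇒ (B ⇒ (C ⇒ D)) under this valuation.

0.81

C ⇒ D = min(1, 1 − 0.97 + 0.13) = min(1, 0.16) = 0.16
B ⇒ (C ⇒ D) = min(1, 1 − 0.61 + 0.16) = min(1, 0.55) = 0.55
A ⇒ (B ⇒ (C ⇒ D)) = min(1, 1 − 0.74 + 0.55) = min(1, 0.81) = 0.81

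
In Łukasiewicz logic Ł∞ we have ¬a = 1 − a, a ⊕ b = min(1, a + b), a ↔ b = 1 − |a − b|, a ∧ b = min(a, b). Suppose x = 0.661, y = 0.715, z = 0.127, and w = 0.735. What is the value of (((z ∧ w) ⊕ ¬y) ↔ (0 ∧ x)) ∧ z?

0.127

z ∧ w = min(0.127, 0.735) = 0.127
¬y = 1 − 0.715 = 0.285
(z ∧ w) ⊕ ¬y = min(1, 0.127 + 0.285) = min(1, 0.412) = 0.412
0 ∧ x = min(0.000, 0.661) = 0.000
((z ∧ w) ⊕ ¬y) ↔ (0 ∧ x) = 1 − |0.412 − 0.000| = 1 − 0.412 = 0.588
(((z ∧ w) ⊕ ¬y) ↔ (0 ∧ x)) ∧ z = min(0.588, 0.127) = 0.127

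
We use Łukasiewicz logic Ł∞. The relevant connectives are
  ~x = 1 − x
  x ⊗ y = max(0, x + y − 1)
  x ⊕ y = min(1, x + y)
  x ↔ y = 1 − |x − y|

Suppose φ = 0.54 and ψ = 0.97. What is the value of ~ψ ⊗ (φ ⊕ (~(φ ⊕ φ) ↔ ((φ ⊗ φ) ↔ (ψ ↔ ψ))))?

0.03

~ψ = 1 − 0.97 = 0.03
φ ⊕ φ = min(1, 0.54 + 0.54) = min(1, 1.08) = 1.00
~(φ ⊕ φ) = 1 − 1.00 = 0.00
φ ⊗ φ = max(0, 0.54 + 0.54 − 1) = max(0, 0.08) = 0.08
ψ ↔ ψ = 1 − |0.97 − 0.97| = 1 − 0.00 = 1.00
(φ ⊗ φ) ↔ (ψ ↔ ψ) = 1 − |0.08 − 1.00| = 1 − 0.92 = 0.08
~(φ ⊕ φ) ↔ ((φ ⊗ φ) ↔ (ψ ↔ ψ)) = 1 − |0.00 − 0.08| = 1 − 0.08 = 0.92
φ ⊕ (~(φ ⊕ φ) ↔ ((φ ⊗ φ) ↔ (ψ ↔ ψ))) = min(1, 0.54 + 0.92) = min(1, 1.46) = 1.00
~ψ ⊗ (φ ⊕ (~(φ ⊕ φ) ↔ ((φ ⊗ φ) ↔ (ψ ↔ ψ)))) = max(0, 0.03 + 1.00 − 1) = max(0, 0.03) = 0.03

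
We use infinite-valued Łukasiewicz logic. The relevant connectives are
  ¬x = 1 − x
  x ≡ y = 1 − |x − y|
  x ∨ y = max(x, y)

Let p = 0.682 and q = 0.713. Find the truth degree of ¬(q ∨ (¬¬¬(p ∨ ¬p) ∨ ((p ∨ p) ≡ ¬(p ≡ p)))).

0.287

¬p = 1 − 0.682 = 0.318
p ∨ ¬p = max(0.682, 0.318) = 0.682
¬(p ∨ ¬p) = 1 − 0.682 = 0.318
¬¬(p ∨ ¬p) = 1 − 0.318 = 0.682
¬¬¬(p ∨ ¬p) = 1 − 0.682 = 0.318
p ∨ p = max(0.682, 0.682) = 0.682
p ≡ p = 1 − |0.682 − 0.682| = 1 − 0.000 = 1.000
¬(p ≡ p) = 1 − 1.000 = 0.000
(p ∨ p) ≡ ¬(p ≡ p) = 1 − |0.682 − 0.000| = 1 − 0.682 = 0.318
¬¬¬(p ∨ ¬p) ∨ ((p ∨ p) ≡ ¬(p ≡ p)) = max(0.318, 0.318) = 0.318
q ∨ (¬¬¬(p ∨ ¬p) ∨ ((p ∨ p) ≡ ¬(p ≡ p))) = max(0.713, 0.318) = 0.713
¬(q ∨ (¬¬¬(p ∨ ¬p) ∨ ((p ∨ p) ≡ ¬(p ≡ p)))) = 1 − 0.713 = 0.287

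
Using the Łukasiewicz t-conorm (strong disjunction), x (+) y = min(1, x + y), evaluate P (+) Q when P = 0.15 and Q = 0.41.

P (+) Q = min(1, 0.15 + 0.41) = min(1, 0.56) = 0.56
For comparison, the Gödel t-conorm max(x, y) would give 0.41.

0.56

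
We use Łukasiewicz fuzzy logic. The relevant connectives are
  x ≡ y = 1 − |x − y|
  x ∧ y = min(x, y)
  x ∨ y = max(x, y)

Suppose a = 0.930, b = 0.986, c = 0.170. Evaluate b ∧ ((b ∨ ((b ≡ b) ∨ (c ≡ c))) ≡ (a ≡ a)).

0.986

b ≡ b = 1 − |0.986 − 0.986| = 1 − 0.000 = 1.000
c ≡ c = 1 − |0.170 − 0.170| = 1 − 0.000 = 1.000
(b ≡ b) ∨ (c ≡ c) = max(1.000, 1.000) = 1.000
b ∨ ((b ≡ b) ∨ (c ≡ c)) = max(0.986, 1.000) = 1.000
a ≡ a = 1 − |0.930 − 0.930| = 1 − 0.000 = 1.000
(b ∨ ((b ≡ b) ∨ (c ≡ c))) ≡ (a ≡ a) = 1 − |1.000 − 1.000| = 1 − 0.000 = 1.000
b ∧ ((b ∨ ((b ≡ b) ∨ (c ≡ c))) ≡ (a ≡ a)) = min(0.986, 1.000) = 0.986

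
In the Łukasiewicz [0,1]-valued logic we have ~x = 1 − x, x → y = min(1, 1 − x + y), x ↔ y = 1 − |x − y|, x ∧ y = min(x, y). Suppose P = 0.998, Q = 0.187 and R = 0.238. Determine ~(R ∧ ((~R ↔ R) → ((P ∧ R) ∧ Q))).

0.762

~R = 1 − 0.238 = 0.762
~R ↔ R = 1 − |0.762 − 0.238| = 1 − 0.524 = 0.476
P ∧ R = min(0.998, 0.238) = 0.238
(P ∧ R) ∧ Q = min(0.238, 0.187) = 0.187
(~R ↔ R) → ((P ∧ R) ∧ Q) = min(1, 1 − 0.476 + 0.187) = min(1, 0.711) = 0.711
R ∧ ((~R ↔ R) → ((P ∧ R) ∧ Q)) = min(0.238, 0.711) = 0.238
~(R ∧ ((~R ↔ R) → ((P ∧ R) ∧ Q))) = 1 − 0.238 = 0.762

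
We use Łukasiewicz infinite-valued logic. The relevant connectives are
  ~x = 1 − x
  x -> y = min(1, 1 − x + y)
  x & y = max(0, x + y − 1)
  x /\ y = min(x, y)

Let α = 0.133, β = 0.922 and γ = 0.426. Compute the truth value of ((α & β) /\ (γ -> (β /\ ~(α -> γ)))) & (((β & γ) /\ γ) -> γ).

α & β = max(0, 0.133 + 0.922 − 1) = max(0, 0.055) = 0.055
α -> γ = min(1, 1 − 0.133 + 0.426) = min(1, 1.293) = 1.000
~(α -> γ) = 1 − 1.000 = 0.000
β /\ ~(α -> γ) = min(0.922, 0.000) = 0.000
γ -> (β /\ ~(α -> γ)) = min(1, 1 − 0.426 + 0.000) = min(1, 0.574) = 0.574
(α & β) /\ (γ -> (β /\ ~(α -> γ))) = min(0.055, 0.574) = 0.055
β & γ = max(0, 0.922 + 0.426 − 1) = max(0, 0.348) = 0.348
(β & γ) /\ γ = min(0.348, 0.426) = 0.348
((β & γ) /\ γ) -> γ = min(1, 1 − 0.348 + 0.426) = min(1, 1.078) = 1.000
((α & β) /\ (γ -> (β /\ ~(α -> γ)))) & (((β & γ) /\ γ) -> γ) = max(0, 0.055 + 1.000 − 1) = max(0, 0.055) = 0.055

0.055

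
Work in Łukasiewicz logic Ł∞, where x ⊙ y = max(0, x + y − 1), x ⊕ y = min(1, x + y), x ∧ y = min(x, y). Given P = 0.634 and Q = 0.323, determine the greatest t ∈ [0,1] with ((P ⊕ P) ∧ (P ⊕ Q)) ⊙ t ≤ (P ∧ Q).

P ⊕ P = min(1, 0.634 + 0.634) = min(1, 1.268) = 1.000
P ⊕ Q = min(1, 0.634 + 0.323) = min(1, 0.957) = 0.957
(P ⊕ P) ∧ (P ⊕ Q) = min(1.000, 0.957) = 0.957
So the left factor is (P ⊕ P) ∧ (P ⊕ Q) = 0.957.
P ∧ Q = min(0.634, 0.323) = 0.323
So the right-hand bound is P ∧ Q = 0.323.
The residuum of the Łukasiewicz t-norm gives the supremum: min(1, 1 − 0.957 + 0.323).
1 − 0.957 + 0.323 = 0.366, so t = min(1, 0.366) = 0.366.
Check: 0.957 ⊙ 0.366 = max(0, 0.323) = 0.323 ≤ 0.323.

0.366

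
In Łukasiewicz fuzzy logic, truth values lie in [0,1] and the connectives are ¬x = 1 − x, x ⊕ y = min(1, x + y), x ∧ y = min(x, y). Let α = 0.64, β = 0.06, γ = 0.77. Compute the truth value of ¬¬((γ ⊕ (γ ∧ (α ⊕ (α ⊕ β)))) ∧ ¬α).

0.36

α ⊕ β = min(1, 0.64 + 0.06) = min(1, 0.70) = 0.70
α ⊕ (α ⊕ β) = min(1, 0.64 + 0.70) = min(1, 1.34) = 1.00
γ ∧ (α ⊕ (α ⊕ β)) = min(0.77, 1.00) = 0.77
γ ⊕ (γ ∧ (α ⊕ (α ⊕ β))) = min(1, 0.77 + 0.77) = min(1, 1.54) = 1.00
¬α = 1 − 0.64 = 0.36
(γ ⊕ (γ ∧ (α ⊕ (α ⊕ β)))) ∧ ¬α = min(1.00, 0.36) = 0.36
¬((γ ⊕ (γ ∧ (α ⊕ (α ⊕ β)))) ∧ ¬α) = 1 − 0.36 = 0.64
¬¬((γ ⊕ (γ ∧ (α ⊕ (α ⊕ β)))) ∧ ¬α) = 1 − 0.64 = 0.36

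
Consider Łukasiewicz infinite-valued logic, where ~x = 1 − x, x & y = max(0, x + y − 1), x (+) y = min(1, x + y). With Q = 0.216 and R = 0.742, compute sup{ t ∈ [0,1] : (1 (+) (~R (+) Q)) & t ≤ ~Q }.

~R = 1 − 0.742 = 0.258
~R (+) Q = min(1, 0.258 + 0.216) = min(1, 0.474) = 0.474
1 (+) (~R (+) Q) = min(1, 1.000 + 0.474) = min(1, 1.474) = 1.000
So the left factor is 1 (+) (~R (+) Q) = 1.000.
~Q = 1 − 0.216 = 0.784
So the right-hand bound is ~Q = 0.784.
The residuum of the Łukasiewicz t-norm gives the supremum: min(1, 1 − 1.000 + 0.784).
1 − 1.000 + 0.784 = 0.784, so t = min(1, 0.784) = 0.784.
Check: 1.000 & 0.784 = max(0, 0.784) = 0.784 ≤ 0.784.

0.784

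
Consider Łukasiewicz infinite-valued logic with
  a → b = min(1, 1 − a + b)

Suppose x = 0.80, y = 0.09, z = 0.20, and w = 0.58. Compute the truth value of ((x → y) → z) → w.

0.67

x → y = min(1, 1 − 0.80 + 0.09) = min(1, 0.29) = 0.29
(x → y) → z = min(1, 1 − 0.29 + 0.20) = min(1, 0.91) = 0.91
((x → y) → z) → w = min(1, 1 − 0.91 + 0.58) = min(1, 0.67) = 0.67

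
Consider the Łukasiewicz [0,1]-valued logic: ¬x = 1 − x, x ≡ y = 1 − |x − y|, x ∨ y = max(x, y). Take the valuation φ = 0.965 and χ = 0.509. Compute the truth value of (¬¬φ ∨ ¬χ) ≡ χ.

0.544

¬φ = 1 − 0.965 = 0.035
¬¬φ = 1 − 0.035 = 0.965
¬χ = 1 − 0.509 = 0.491
¬¬φ ∨ ¬χ = max(0.965, 0.491) = 0.965
(¬¬φ ∨ ¬χ) ≡ χ = 1 − |0.965 − 0.509| = 1 − 0.456 = 0.544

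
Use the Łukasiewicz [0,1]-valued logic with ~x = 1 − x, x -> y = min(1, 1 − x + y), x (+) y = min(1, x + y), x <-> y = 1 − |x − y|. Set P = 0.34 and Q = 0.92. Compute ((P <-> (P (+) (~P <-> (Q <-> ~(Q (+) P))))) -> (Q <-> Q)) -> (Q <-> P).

0.42

~P = 1 − 0.34 = 0.66
Q (+) P = min(1, 0.92 + 0.34) = min(1, 1.26) = 1.00
~(Q (+) P) = 1 − 1.00 = 0.00
Q <-> ~(Q (+) P) = 1 − |0.92 − 0.00| = 1 − 0.92 = 0.08
~P <-> (Q <-> ~(Q (+) P)) = 1 − |0.66 − 0.08| = 1 − 0.58 = 0.42
P (+) (~P <-> (Q <-> ~(Q (+) P))) = min(1, 0.34 + 0.42) = min(1, 0.76) = 0.76
P <-> (P (+) (~P <-> (Q <-> ~(Q (+) P)))) = 1 − |0.34 − 0.76| = 1 − 0.42 = 0.58
Q <-> Q = 1 − |0.92 − 0.92| = 1 − 0.00 = 1.00
(P <-> (P (+) (~P <-> (Q <-> ~(Q (+) P))))) -> (Q <-> Q) = min(1, 1 − 0.58 + 1.00) = min(1, 1.42) = 1.00
Q <-> P = 1 − |0.92 − 0.34| = 1 − 0.58 = 0.42
((P <-> (P (+) (~P <-> (Q <-> ~(Q (+) P))))) -> (Q <-> Q)) -> (Q <-> P) = min(1, 1 − 1.00 + 0.42) = min(1, 0.42) = 0.42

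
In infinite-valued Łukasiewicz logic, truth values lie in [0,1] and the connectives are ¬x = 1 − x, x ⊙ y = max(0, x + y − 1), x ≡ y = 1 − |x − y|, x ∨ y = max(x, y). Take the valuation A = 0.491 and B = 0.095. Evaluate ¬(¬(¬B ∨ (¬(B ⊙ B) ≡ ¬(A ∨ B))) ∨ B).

¬B = 1 − 0.095 = 0.905
B ⊙ B = max(0, 0.095 + 0.095 − 1) = max(0, -0.810) = 0.000
¬(B ⊙ B) = 1 − 0.000 = 1.000
A ∨ B = max(0.491, 0.095) = 0.491
¬(A ∨ B) = 1 − 0.491 = 0.509
¬(B ⊙ B) ≡ ¬(A ∨ B) = 1 − |1.000 − 0.509| = 1 − 0.491 = 0.509
¬B ∨ (¬(B ⊙ B) ≡ ¬(A ∨ B)) = max(0.905, 0.509) = 0.905
¬(¬B ∨ (¬(B ⊙ B) ≡ ¬(A ∨ B))) = 1 − 0.905 = 0.095
¬(¬B ∨ (¬(B ⊙ B) ≡ ¬(A ∨ B))) ∨ B = max(0.095, 0.095) = 0.095
¬(¬(¬B ∨ (¬(B ⊙ B) ≡ ¬(A ∨ B))) ∨ B) = 1 − 0.095 = 0.905

0.905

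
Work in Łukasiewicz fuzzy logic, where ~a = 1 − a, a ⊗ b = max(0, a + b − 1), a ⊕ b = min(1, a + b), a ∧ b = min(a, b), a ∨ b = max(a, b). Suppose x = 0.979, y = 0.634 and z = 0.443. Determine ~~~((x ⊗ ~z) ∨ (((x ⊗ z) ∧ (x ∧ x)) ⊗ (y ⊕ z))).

0.464

~z = 1 − 0.443 = 0.557
x ⊗ ~z = max(0, 0.979 + 0.557 − 1) = max(0, 0.536) = 0.536
x ⊗ z = max(0, 0.979 + 0.443 − 1) = max(0, 0.422) = 0.422
x ∧ x = min(0.979, 0.979) = 0.979
(x ⊗ z) ∧ (x ∧ x) = min(0.422, 0.979) = 0.422
y ⊕ z = min(1, 0.634 + 0.443) = min(1, 1.077) = 1.000
((x ⊗ z) ∧ (x ∧ x)) ⊗ (y ⊕ z) = max(0, 0.422 + 1.000 − 1) = max(0, 0.422) = 0.422
(x ⊗ ~z) ∨ (((x ⊗ z) ∧ (x ∧ x)) ⊗ (y ⊕ z)) = max(0.536, 0.422) = 0.536
~((x ⊗ ~z) ∨ (((x ⊗ z) ∧ (x ∧ x)) ⊗ (y ⊕ z))) = 1 − 0.536 = 0.464
~~((x ⊗ ~z) ∨ (((x ⊗ z) ∧ (x ∧ x)) ⊗ (y ⊕ z))) = 1 − 0.464 = 0.536
~~~((x ⊗ ~z) ∨ (((x ⊗ z) ∧ (x ∧ x)) ⊗ (y ⊕ z))) = 1 − 0.536 = 0.464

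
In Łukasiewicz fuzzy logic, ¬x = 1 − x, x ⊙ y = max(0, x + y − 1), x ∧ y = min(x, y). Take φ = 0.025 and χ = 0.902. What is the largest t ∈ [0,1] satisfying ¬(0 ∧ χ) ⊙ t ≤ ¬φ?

0.975

0 ∧ χ = min(0.000, 0.902) = 0.000
¬(0 ∧ χ) = 1 − 0.000 = 1.000
So the left factor is ¬(0 ∧ χ) = 1.000.
¬φ = 1 − 0.025 = 0.975
So the right-hand bound is ¬φ = 0.975.
The residuum of the Łukasiewicz t-norm gives the supremum: min(1, 1 − 1.000 + 0.975).
1 − 1.000 + 0.975 = 0.975, so t = min(1, 0.975) = 0.975.
Check: 1.000 ⊙ 0.975 = max(0, 0.975) = 0.975 ≤ 0.975.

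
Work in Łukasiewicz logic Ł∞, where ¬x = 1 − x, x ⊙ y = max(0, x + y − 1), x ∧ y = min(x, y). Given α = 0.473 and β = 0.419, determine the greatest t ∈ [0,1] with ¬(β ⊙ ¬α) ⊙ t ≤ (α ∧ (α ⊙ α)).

¬α = 1 − 0.473 = 0.527
β ⊙ ¬α = max(0, 0.419 + 0.527 − 1) = max(0, -0.054) = 0.000
¬(β ⊙ ¬α) = 1 − 0.000 = 1.000
So the left factor is ¬(β ⊙ ¬α) = 1.000.
α ⊙ α = max(0, 0.473 + 0.473 − 1) = max(0, -0.054) = 0.000
α ∧ (α ⊙ α) = min(0.473, 0.000) = 0.000
So the right-hand bound is α ∧ (α ⊙ α) = 0.000.
The residuum of the Łukasiewicz t-norm gives the supremum: min(1, 1 − 1.000 + 0.000).
1 − 1.000 + 0.000 = 0.000, so t = min(1, 0.000) = 0.000.
Check: 1.000 ⊙ 0.000 = max(0, 0.000) = 0.000 ≤ 0.000.

0.000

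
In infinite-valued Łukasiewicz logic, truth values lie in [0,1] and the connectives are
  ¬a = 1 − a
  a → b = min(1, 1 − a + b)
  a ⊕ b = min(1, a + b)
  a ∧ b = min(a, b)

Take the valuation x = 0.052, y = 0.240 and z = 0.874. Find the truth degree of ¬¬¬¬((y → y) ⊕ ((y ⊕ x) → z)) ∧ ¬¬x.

y → y = min(1, 1 − 0.240 + 0.240) = min(1, 1.000) = 1.000
y ⊕ x = min(1, 0.240 + 0.052) = min(1, 0.292) = 0.292
(y ⊕ x) → z = min(1, 1 − 0.292 + 0.874) = min(1, 1.582) = 1.000
(y → y) ⊕ ((y ⊕ x) → z) = min(1, 1.000 + 1.000) = min(1, 2.000) = 1.000
¬((y → y) ⊕ ((y ⊕ x) → z)) = 1 − 1.000 = 0.000
¬¬((y → y) ⊕ ((y ⊕ x) → z)) = 1 − 0.000 = 1.000
¬¬¬((y → y) ⊕ ((y ⊕ x) → z)) = 1 − 1.000 = 0.000
¬¬¬¬((y → y) ⊕ ((y ⊕ x) → z)) = 1 − 0.000 = 1.000
¬x = 1 − 0.052 = 0.948
¬¬x = 1 − 0.948 = 0.052
¬¬¬¬((y → y) ⊕ ((y ⊕ x) → z)) ∧ ¬¬x = min(1.000, 0.052) = 0.052

0.052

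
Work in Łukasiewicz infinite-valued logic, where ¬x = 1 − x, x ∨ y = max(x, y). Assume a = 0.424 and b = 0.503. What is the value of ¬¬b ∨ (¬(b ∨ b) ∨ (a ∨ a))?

0.503

¬b = 1 − 0.503 = 0.497
¬¬b = 1 − 0.497 = 0.503
b ∨ b = max(0.503, 0.503) = 0.503
¬(b ∨ b) = 1 − 0.503 = 0.497
a ∨ a = max(0.424, 0.424) = 0.424
¬(b ∨ b) ∨ (a ∨ a) = max(0.497, 0.424) = 0.497
¬¬b ∨ (¬(b ∨ b) ∨ (a ∨ a)) = max(0.503, 0.497) = 0.503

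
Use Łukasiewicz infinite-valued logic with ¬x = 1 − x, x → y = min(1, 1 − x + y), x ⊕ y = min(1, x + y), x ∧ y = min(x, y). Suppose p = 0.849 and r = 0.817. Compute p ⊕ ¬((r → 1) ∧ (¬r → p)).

0.849

r → 1 = min(1, 1 − 0.817 + 1.000) = min(1, 1.183) = 1.000
¬r = 1 − 0.817 = 0.183
¬r → p = min(1, 1 − 0.183 + 0.849) = min(1, 1.666) = 1.000
(r → 1) ∧ (¬r → p) = min(1.000, 1.000) = 1.000
¬((r → 1) ∧ (¬r → p)) = 1 − 1.000 = 0.000
p ⊕ ¬((r → 1) ∧ (¬r → p)) = min(1, 0.849 + 0.000) = min(1, 0.849) = 0.849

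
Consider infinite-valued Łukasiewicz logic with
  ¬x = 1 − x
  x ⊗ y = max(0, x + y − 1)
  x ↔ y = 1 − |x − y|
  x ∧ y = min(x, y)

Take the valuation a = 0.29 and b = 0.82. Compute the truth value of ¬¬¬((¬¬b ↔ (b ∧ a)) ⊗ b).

0.71

¬b = 1 − 0.82 = 0.18
¬¬b = 1 − 0.18 = 0.82
b ∧ a = min(0.82, 0.29) = 0.29
¬¬b ↔ (b ∧ a) = 1 − |0.82 − 0.29| = 1 − 0.53 = 0.47
(¬¬b ↔ (b ∧ a)) ⊗ b = max(0, 0.47 + 0.82 − 1) = max(0, 0.29) = 0.29
¬((¬¬b ↔ (b ∧ a)) ⊗ b) = 1 − 0.29 = 0.71
¬¬((¬¬b ↔ (b ∧ a)) ⊗ b) = 1 − 0.71 = 0.29
¬¬¬((¬¬b ↔ (b ∧ a)) ⊗ b) = 1 − 0.29 = 0.71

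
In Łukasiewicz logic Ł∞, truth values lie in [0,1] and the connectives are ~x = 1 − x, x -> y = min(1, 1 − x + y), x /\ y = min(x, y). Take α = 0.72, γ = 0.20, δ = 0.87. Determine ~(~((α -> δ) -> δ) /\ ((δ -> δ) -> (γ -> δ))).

0.87

α -> δ = min(1, 1 − 0.72 + 0.87) = min(1, 1.15) = 1.00
(α -> δ) -> δ = min(1, 1 − 1.00 + 0.87) = min(1, 0.87) = 0.87
~((α -> δ) -> δ) = 1 − 0.87 = 0.13
δ -> δ = min(1, 1 − 0.87 + 0.87) = min(1, 1.00) = 1.00
γ -> δ = min(1, 1 − 0.20 + 0.87) = min(1, 1.67) = 1.00
(δ -> δ) -> (γ -> δ) = min(1, 1 − 1.00 + 1.00) = min(1, 1.00) = 1.00
~((α -> δ) -> δ) /\ ((δ -> δ) -> (γ -> δ)) = min(0.13, 1.00) = 0.13
~(~((α -> δ) -> δ) /\ ((δ -> δ) -> (γ -> δ))) = 1 − 0.13 = 0.87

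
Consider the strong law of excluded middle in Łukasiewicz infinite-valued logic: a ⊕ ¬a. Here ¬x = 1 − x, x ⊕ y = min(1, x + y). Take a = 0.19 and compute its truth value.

¬a = 1 − 0.19 = 0.81
a ⊕ ¬a = min(1, 0.19 + 0.81) = min(1, 1.00) = 1.00
(As expected: always 1 in Ł∞ since a ⊕ (1−a) = 1.)

1.00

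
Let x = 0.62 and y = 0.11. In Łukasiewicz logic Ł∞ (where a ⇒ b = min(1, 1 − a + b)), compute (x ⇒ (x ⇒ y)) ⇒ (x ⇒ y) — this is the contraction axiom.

x ⇒ y = min(1, 1 − 0.62 + 0.11) = min(1, 0.49) = 0.49
x ⇒ (x ⇒ y) = min(1, 1 − 0.62 + 0.49) = min(1, 0.87) = 0.87
(x ⇒ (x ⇒ y)) ⇒ (x ⇒ y) = min(1, 1 − 0.87 + 0.49) = min(1, 0.62) = 0.62
(The value 0.62 < 1 shows this instance is not satisfied; fails in Ł∞ (the t-norm is not idempotent).)

0.62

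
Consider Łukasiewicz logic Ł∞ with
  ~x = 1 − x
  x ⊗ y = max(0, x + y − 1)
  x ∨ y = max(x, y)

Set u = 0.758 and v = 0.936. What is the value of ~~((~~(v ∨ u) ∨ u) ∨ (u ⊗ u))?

v ∨ u = max(0.936, 0.758) = 0.936
~(v ∨ u) = 1 − 0.936 = 0.064
~~(v ∨ u) = 1 − 0.064 = 0.936
~~(v ∨ u) ∨ u = max(0.936, 0.758) = 0.936
u ⊗ u = max(0, 0.758 + 0.758 − 1) = max(0, 0.516) = 0.516
(~~(v ∨ u) ∨ u) ∨ (u ⊗ u) = max(0.936, 0.516) = 0.936
~((~~(v ∨ u) ∨ u) ∨ (u ⊗ u)) = 1 − 0.936 = 0.064
~~((~~(v ∨ u) ∨ u) ∨ (u ⊗ u)) = 1 − 0.064 = 0.936

0.936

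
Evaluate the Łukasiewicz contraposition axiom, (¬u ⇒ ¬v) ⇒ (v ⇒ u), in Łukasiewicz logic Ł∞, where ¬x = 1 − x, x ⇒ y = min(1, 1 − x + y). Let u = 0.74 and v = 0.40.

1.00

¬u = 1 − 0.74 = 0.26
¬v = 1 − 0.40 = 0.60
¬u ⇒ ¬v = min(1, 1 − 0.26 + 0.60) = min(1, 1.34) = 1.00
v ⇒ u = min(1, 1 − 0.40 + 0.74) = min(1, 1.34) = 1.00
(¬u ⇒ ¬v) ⇒ (v ⇒ u) = min(1, 1 − 1.00 + 1.00) = min(1, 1.00) = 1.00
(As expected: an axiom of Ł∞, always 1.)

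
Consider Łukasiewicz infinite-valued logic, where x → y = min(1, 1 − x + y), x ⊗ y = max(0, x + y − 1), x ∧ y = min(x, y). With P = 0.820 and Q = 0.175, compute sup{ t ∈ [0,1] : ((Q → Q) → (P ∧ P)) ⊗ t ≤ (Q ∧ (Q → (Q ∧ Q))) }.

0.355

Q → Q = min(1, 1 − 0.175 + 0.175) = min(1, 1.000) = 1.000
P ∧ P = min(0.820, 0.820) = 0.820
(Q → Q) → (P ∧ P) = min(1, 1 − 1.000 + 0.820) = min(1, 0.820) = 0.820
So the left factor is (Q → Q) → (P ∧ P) = 0.820.
Q ∧ Q = min(0.175, 0.175) = 0.175
Q → (Q ∧ Q) = min(1, 1 − 0.175 + 0.175) = min(1, 1.000) = 1.000
Q ∧ (Q → (Q ∧ Q)) = min(0.175, 1.000) = 0.175
So the right-hand bound is Q ∧ (Q → (Q ∧ Q)) = 0.175.
The residuum of the Łukasiewicz t-norm gives the supremum: min(1, 1 − 0.820 + 0.175).
1 − 0.820 + 0.175 = 0.355, so t = min(1, 0.355) = 0.355.
Check: 0.820 ⊗ 0.355 = max(0, 0.175) = 0.175 ≤ 0.175.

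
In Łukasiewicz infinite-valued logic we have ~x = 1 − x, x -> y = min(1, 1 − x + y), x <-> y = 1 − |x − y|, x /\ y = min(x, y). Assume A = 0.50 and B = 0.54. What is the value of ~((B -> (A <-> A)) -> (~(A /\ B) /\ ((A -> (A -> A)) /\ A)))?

0.50

A <-> A = 1 − |0.50 − 0.50| = 1 − 0.00 = 1.00
B -> (A <-> A) = min(1, 1 − 0.54 + 1.00) = min(1, 1.46) = 1.00
A /\ B = min(0.50, 0.54) = 0.50
~(A /\ B) = 1 − 0.50 = 0.50
A -> A = min(1, 1 − 0.50 + 0.50) = min(1, 1.00) = 1.00
A -> (A -> A) = min(1, 1 − 0.50 + 1.00) = min(1, 1.50) = 1.00
(A -> (A -> A)) /\ A = min(1.00, 0.50) = 0.50
~(A /\ B) /\ ((A -> (A -> A)) /\ A) = min(0.50, 0.50) = 0.50
(B -> (A <-> A)) -> (~(A /\ B) /\ ((A -> (A -> A)) /\ A)) = min(1, 1 − 1.00 + 0.50) = min(1, 0.50) = 0.50
~((B -> (A <-> A)) -> (~(A /\ B) /\ ((A -> (A -> A)) /\ A))) = 1 − 0.50 = 0.50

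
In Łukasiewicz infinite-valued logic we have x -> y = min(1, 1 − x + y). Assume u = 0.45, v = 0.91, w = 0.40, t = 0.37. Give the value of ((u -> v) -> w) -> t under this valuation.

0.97

u -> v = min(1, 1 − 0.45 + 0.91) = min(1, 1.46) = 1.00
(u -> v) -> w = min(1, 1 − 1.00 + 0.40) = min(1, 0.40) = 0.40
((u -> v) -> w) -> t = min(1, 1 − 0.40 + 0.37) = min(1, 0.97) = 0.97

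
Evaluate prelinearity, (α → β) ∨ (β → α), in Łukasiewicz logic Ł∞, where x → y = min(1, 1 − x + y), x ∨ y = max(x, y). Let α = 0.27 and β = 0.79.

1.00

α → β = min(1, 1 − 0.27 + 0.79) = min(1, 1.52) = 1.00
β → α = min(1, 1 − 0.79 + 0.27) = min(1, 0.48) = 0.48
(α → β) ∨ (β → α) = max(1.00, 0.48) = 1.00
(As expected: a Ł∞-tautology — holds in every MV-chain.)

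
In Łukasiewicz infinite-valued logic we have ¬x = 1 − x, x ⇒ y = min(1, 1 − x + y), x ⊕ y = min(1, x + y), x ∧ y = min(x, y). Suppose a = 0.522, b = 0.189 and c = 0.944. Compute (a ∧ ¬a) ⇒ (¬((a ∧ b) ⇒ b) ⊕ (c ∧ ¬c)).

0.578

¬a = 1 − 0.522 = 0.478
a ∧ ¬a = min(0.522, 0.478) = 0.478
a ∧ b = min(0.522, 0.189) = 0.189
(a ∧ b) ⇒ b = min(1, 1 − 0.189 + 0.189) = min(1, 1.000) = 1.000
¬((a ∧ b) ⇒ b) = 1 − 1.000 = 0.000
¬c = 1 − 0.944 = 0.056
c ∧ ¬c = min(0.944, 0.056) = 0.056
¬((a ∧ b) ⇒ b) ⊕ (c ∧ ¬c) = min(1, 0.000 + 0.056) = min(1, 0.056) = 0.056
(a ∧ ¬a) ⇒ (¬((a ∧ b) ⇒ b) ⊕ (c ∧ ¬c)) = min(1, 1 − 0.478 + 0.056) = min(1, 0.578) = 0.578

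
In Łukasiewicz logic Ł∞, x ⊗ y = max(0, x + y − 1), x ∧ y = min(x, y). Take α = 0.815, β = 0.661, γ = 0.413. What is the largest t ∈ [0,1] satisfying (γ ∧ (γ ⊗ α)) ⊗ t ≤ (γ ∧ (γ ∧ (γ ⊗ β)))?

0.846

γ ⊗ α = max(0, 0.413 + 0.815 − 1) = max(0, 0.228) = 0.228
γ ∧ (γ ⊗ α) = min(0.413, 0.228) = 0.228
So the left factor is γ ∧ (γ ⊗ α) = 0.228.
γ ⊗ β = max(0, 0.413 + 0.661 − 1) = max(0, 0.074) = 0.074
γ ∧ (γ ⊗ β) = min(0.413, 0.074) = 0.074
γ ∧ (γ ∧ (γ ⊗ β)) = min(0.413, 0.074) = 0.074
So the right-hand bound is γ ∧ (γ ∧ (γ ⊗ β)) = 0.074.
The residuum of the Łukasiewicz t-norm gives the supremum: min(1, 1 − 0.228 + 0.074).
1 − 0.228 + 0.074 = 0.846, so t = min(1, 0.846) = 0.846.
Check: 0.228 ⊗ 0.846 = max(0, 0.074) = 0.074 ≤ 0.074.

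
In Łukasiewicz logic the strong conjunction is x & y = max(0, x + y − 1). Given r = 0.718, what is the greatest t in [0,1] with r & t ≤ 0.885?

The residuum of the Łukasiewicz t-norm gives the supremum: min(1, 1 − 0.718 + 0.885).
1 − 0.718 + 0.885 = 1.167, so t = min(1, 1.167) = 1.000.
Check: 0.718 & 1.000 = max(0, 0.718) = 0.718 ≤ 0.885.

1.000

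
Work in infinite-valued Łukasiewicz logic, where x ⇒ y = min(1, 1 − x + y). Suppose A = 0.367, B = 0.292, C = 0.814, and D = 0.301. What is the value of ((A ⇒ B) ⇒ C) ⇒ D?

A ⇒ B = min(1, 1 − 0.367 + 0.292) = min(1, 0.925) = 0.925
(A ⇒ B) ⇒ C = min(1, 1 − 0.925 + 0.814) = min(1, 0.889) = 0.889
((A ⇒ B) ⇒ C) ⇒ D = min(1, 1 − 0.889 + 0.301) = min(1, 0.412) = 0.412

0.412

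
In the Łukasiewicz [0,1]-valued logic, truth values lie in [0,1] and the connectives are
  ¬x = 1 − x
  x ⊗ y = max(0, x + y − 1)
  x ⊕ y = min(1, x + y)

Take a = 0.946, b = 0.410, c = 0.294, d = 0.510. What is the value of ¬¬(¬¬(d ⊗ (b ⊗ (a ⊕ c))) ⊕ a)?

0.946

a ⊕ c = min(1, 0.946 + 0.294) = min(1, 1.240) = 1.000
b ⊗ (a ⊕ c) = max(0, 0.410 + 1.000 − 1) = max(0, 0.410) = 0.410
d ⊗ (b ⊗ (a ⊕ c)) = max(0, 0.510 + 0.410 − 1) = max(0, -0.080) = 0.000
¬(d ⊗ (b ⊗ (a ⊕ c))) = 1 − 0.000 = 1.000
¬¬(d ⊗ (b ⊗ (a ⊕ c))) = 1 − 1.000 = 0.000
¬¬(d ⊗ (b ⊗ (a ⊕ c))) ⊕ a = min(1, 0.000 + 0.946) = min(1, 0.946) = 0.946
¬(¬¬(d ⊗ (b ⊗ (a ⊕ c))) ⊕ a) = 1 − 0.946 = 0.054
¬¬(¬¬(d ⊗ (b ⊗ (a ⊕ c))) ⊕ a) = 1 − 0.054 = 0.946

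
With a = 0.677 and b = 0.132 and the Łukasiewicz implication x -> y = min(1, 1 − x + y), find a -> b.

0.455

a -> b = min(1, 1 − 0.677 + 0.132) = min(1, 0.455) = 0.455
For comparison, the Gödel implication (1 if x ≤ y else y) would give 0.132.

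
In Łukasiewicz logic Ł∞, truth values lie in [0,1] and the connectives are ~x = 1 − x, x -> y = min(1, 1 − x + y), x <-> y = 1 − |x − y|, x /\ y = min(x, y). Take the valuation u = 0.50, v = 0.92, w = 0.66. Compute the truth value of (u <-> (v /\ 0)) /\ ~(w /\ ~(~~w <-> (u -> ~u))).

0.50

v /\ 0 = min(0.92, 0.00) = 0.00
u <-> (v /\ 0) = 1 − |0.50 − 0.00| = 1 − 0.50 = 0.50
~w = 1 − 0.66 = 0.34
~~w = 1 − 0.34 = 0.66
~u = 1 − 0.50 = 0.50
u -> ~u = min(1, 1 − 0.50 + 0.50) = min(1, 1.00) = 1.00
~~w <-> (u -> ~u) = 1 − |0.66 − 1.00| = 1 − 0.34 = 0.66
~(~~w <-> (u -> ~u)) = 1 − 0.66 = 0.34
w /\ ~(~~w <-> (u -> ~u)) = min(0.66, 0.34) = 0.34
~(w /\ ~(~~w <-> (u -> ~u))) = 1 − 0.34 = 0.66
(u <-> (v /\ 0)) /\ ~(w /\ ~(~~w <-> (u -> ~u))) = min(0.50, 0.66) = 0.50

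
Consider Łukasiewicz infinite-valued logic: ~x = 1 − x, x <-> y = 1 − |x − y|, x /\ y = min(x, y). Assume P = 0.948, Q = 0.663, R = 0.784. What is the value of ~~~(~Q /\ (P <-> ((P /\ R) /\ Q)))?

0.663

~Q = 1 − 0.663 = 0.337
P /\ R = min(0.948, 0.784) = 0.784
(P /\ R) /\ Q = min(0.784, 0.663) = 0.663
P <-> ((P /\ R) /\ Q) = 1 − |0.948 − 0.663| = 1 − 0.285 = 0.715
~Q /\ (P <-> ((P /\ R) /\ Q)) = min(0.337, 0.715) = 0.337
~(~Q /\ (P <-> ((P /\ R) /\ Q))) = 1 − 0.337 = 0.663
~~(~Q /\ (P <-> ((P /\ R) /\ Q))) = 1 − 0.663 = 0.337
~~~(~Q /\ (P <-> ((P /\ R) /\ Q))) = 1 − 0.337 = 0.663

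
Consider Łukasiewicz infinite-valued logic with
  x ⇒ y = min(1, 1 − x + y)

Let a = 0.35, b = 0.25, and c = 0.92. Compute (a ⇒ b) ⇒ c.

1.00

a ⇒ b = min(1, 1 − 0.35 + 0.25) = min(1, 0.90) = 0.90
(a ⇒ b) ⇒ c = min(1, 1 − 0.90 + 0.92) = min(1, 1.02) = 1.00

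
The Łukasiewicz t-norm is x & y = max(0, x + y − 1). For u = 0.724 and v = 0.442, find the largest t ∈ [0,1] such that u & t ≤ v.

0.718

The residuum of the Łukasiewicz t-norm gives the supremum: min(1, 1 − 0.724 + 0.442).
1 − 0.724 + 0.442 = 0.718, so t = min(1, 0.718) = 0.718.
Check: 0.724 & 0.718 = max(0, 0.442) = 0.442 ≤ 0.442.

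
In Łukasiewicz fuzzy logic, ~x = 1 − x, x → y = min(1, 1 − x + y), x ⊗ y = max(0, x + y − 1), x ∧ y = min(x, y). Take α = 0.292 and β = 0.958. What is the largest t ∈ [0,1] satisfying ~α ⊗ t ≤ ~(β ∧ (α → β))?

0.334

~α = 1 − 0.292 = 0.708
So the left factor is ~α = 0.708.
α → β = min(1, 1 − 0.292 + 0.958) = min(1, 1.666) = 1.000
β ∧ (α → β) = min(0.958, 1.000) = 0.958
~(β ∧ (α → β)) = 1 − 0.958 = 0.042
So the right-hand bound is ~(β ∧ (α → β)) = 0.042.
The residuum of the Łukasiewicz t-norm gives the supremum: min(1, 1 − 0.708 + 0.042).
1 − 0.708 + 0.042 = 0.334, so t = min(1, 0.334) = 0.334.
Check: 0.708 ⊗ 0.334 = max(0, 0.042) = 0.042 ≤ 0.042.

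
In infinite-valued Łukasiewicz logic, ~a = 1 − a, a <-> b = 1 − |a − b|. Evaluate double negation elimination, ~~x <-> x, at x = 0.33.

1.00

~x = 1 − 0.33 = 0.67
~~x = 1 − 0.67 = 0.33
~~x <-> x = 1 − |0.33 − 0.33| = 1 − 0.00 = 1.00
(As expected: always 1 in Ł∞ since negation is involutive.)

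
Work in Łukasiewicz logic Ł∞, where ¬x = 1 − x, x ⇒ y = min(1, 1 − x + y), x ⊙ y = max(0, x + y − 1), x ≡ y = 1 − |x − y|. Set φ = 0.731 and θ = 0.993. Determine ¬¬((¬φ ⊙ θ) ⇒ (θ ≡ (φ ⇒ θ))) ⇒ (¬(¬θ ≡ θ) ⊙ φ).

0.717

¬φ = 1 − 0.731 = 0.269
¬φ ⊙ θ = max(0, 0.269 + 0.993 − 1) = max(0, 0.262) = 0.262
φ ⇒ θ = min(1, 1 − 0.731 + 0.993) = min(1, 1.262) = 1.000
θ ≡ (φ ⇒ θ) = 1 − |0.993 − 1.000| = 1 − 0.007 = 0.993
(¬φ ⊙ θ) ⇒ (θ ≡ (φ ⇒ θ)) = min(1, 1 − 0.262 + 0.993) = min(1, 1.731) = 1.000
¬((¬φ ⊙ θ) ⇒ (θ ≡ (φ ⇒ θ))) = 1 − 1.000 = 0.000
¬¬((¬φ ⊙ θ) ⇒ (θ ≡ (φ ⇒ θ))) = 1 − 0.000 = 1.000
¬θ = 1 − 0.993 = 0.007
¬θ ≡ θ = 1 − |0.007 − 0.993| = 1 − 0.986 = 0.014
¬(¬θ ≡ θ) = 1 − 0.014 = 0.986
¬(¬θ ≡ θ) ⊙ φ = max(0, 0.986 + 0.731 − 1) = max(0, 0.717) = 0.717
¬¬((¬φ ⊙ θ) ⇒ (θ ≡ (φ ⇒ θ))) ⇒ (¬(¬θ ≡ θ) ⊙ φ) = min(1, 1 − 1.000 + 0.717) = min(1, 0.717) = 0.717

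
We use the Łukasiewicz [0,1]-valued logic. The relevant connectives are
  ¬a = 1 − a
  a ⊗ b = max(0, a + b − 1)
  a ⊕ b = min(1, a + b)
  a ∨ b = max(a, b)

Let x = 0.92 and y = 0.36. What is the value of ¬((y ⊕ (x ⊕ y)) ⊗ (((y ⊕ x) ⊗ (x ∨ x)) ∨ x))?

0.08

x ⊕ y = min(1, 0.92 + 0.36) = min(1, 1.28) = 1.00
y ⊕ (x ⊕ y) = min(1, 0.36 + 1.00) = min(1, 1.36) = 1.00
y ⊕ x = min(1, 0.36 + 0.92) = min(1, 1.28) = 1.00
x ∨ x = max(0.92, 0.92) = 0.92
(y ⊕ x) ⊗ (x ∨ x) = max(0, 1.00 + 0.92 − 1) = max(0, 0.92) = 0.92
((y ⊕ x) ⊗ (x ∨ x)) ∨ x = max(0.92, 0.92) = 0.92
(y ⊕ (x ⊕ y)) ⊗ (((y ⊕ x) ⊗ (x ∨ x)) ∨ x) = max(0, 1.00 + 0.92 − 1) = max(0, 0.92) = 0.92
¬((y ⊕ (x ⊕ y)) ⊗ (((y ⊕ x) ⊗ (x ∨ x)) ∨ x)) = 1 − 0.92 = 0.08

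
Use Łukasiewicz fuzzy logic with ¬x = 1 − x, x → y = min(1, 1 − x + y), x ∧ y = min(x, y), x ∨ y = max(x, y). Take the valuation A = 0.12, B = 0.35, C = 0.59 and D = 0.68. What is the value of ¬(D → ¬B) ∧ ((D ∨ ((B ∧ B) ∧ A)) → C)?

¬B = 1 − 0.35 = 0.65
D → ¬B = min(1, 1 − 0.68 + 0.65) = min(1, 0.97) = 0.97
¬(D → ¬B) = 1 − 0.97 = 0.03
B ∧ B = min(0.35, 0.35) = 0.35
(B ∧ B) ∧ A = min(0.35, 0.12) = 0.12
D ∨ ((B ∧ B) ∧ A) = max(0.68, 0.12) = 0.68
(D ∨ ((B ∧ B) ∧ A)) → C = min(1, 1 − 0.68 + 0.59) = min(1, 0.91) = 0.91
¬(D → ¬B) ∧ ((D ∨ ((B ∧ B) ∧ A)) → C) = min(0.03, 0.91) = 0.03

0.03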